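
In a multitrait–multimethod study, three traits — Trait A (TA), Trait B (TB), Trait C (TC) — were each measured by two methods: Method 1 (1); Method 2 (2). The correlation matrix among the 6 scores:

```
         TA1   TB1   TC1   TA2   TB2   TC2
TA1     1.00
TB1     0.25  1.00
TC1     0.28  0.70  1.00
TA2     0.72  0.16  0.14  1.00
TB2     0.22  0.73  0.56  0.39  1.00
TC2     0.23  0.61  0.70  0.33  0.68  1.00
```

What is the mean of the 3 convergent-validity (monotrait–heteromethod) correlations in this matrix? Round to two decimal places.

0.72

Convergent values: 0.72, 0.73, 0.70; mean = 2.15/3 = 0.72.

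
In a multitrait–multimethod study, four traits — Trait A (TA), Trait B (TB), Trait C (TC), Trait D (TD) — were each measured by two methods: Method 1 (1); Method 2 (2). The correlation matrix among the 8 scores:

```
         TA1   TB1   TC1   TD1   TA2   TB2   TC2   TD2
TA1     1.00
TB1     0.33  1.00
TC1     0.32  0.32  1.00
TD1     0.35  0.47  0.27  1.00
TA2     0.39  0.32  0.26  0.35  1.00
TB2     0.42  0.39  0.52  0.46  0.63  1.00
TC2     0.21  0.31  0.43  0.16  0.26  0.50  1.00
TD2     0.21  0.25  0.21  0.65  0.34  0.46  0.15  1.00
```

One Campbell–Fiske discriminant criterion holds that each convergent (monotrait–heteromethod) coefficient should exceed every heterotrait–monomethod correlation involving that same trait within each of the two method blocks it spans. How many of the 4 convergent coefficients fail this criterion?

Convergent coefficients and their comparison sets:
TA (methods 1·2): 0.39 vs {0.33, 0.63, 0.32, 0.26, 0.35, 0.34} → fail.
TB (methods 1·2): 0.39 vs {0.33, 0.63, 0.32, 0.50, 0.47, 0.46} → fail.
TC (methods 1·2): 0.43 vs {0.32, 0.26, 0.32, 0.50, 0.27, 0.15} → fail.
TD (methods 1·2): 0.65 vs {0.35, 0.34, 0.47, 0.46, 0.27, 0.15} → pass.
3 of 4 fail.

3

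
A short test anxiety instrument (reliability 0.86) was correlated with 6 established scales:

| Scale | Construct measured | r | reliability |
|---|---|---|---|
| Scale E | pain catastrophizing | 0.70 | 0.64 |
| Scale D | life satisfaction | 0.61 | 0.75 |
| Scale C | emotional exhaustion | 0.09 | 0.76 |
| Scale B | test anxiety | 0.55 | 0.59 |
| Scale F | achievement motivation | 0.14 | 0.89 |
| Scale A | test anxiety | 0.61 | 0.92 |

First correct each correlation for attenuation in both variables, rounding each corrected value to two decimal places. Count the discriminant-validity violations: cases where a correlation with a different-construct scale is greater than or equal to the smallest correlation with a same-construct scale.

2

Disattenuated r (r / √(r_scale · r_new)):
  Scale E (disc): 0.70 / √(0.64·0.86) = 0.94
  Scale D (disc): 0.61 / √(0.75·0.86) = 0.76
  Scale C (disc): 0.09 / √(0.76·0.86) = 0.11
  Scale B (conv): 0.55 / √(0.59·0.86) = 0.77
  Scale F (disc): 0.14 / √(0.89·0.86) = 0.16
  Scale A (conv): 0.61 / √(0.92·0.86) = 0.69
Smallest convergent = 0.69. Discriminant values: 0.94, 0.76, 0.11, 0.16; count ≥ 0.69 → 2.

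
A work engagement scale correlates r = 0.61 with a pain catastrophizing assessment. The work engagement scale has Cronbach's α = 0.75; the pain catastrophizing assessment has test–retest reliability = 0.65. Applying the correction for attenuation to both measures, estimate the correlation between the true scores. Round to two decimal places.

0.87

r_true = r_obs / √(r_xx · r_yy) = 0.61 / √(0.75 × 0.65) = 0.61 / √0.4875 = 0.61 / 0.6982 ≈ 0.87.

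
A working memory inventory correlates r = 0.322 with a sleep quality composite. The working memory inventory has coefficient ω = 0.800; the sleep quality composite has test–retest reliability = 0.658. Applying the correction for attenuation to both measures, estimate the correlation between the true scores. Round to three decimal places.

r_true = r_obs / √(r_xx · r_yy) = 0.322 / √(0.800 × 0.658) = 0.322 / √0.526400 = 0.322 / 0.7255 ≈ 0.444.

0.444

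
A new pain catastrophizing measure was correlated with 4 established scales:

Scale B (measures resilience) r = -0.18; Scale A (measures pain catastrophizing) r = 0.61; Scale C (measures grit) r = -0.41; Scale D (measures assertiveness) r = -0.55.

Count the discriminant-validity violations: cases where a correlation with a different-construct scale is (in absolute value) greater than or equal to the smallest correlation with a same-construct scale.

0

Convergent (same construct = pain catastrophizing): Scale A.
Smallest convergent = 0.61. Discriminant |r|: 0.18, 0.41, 0.55; count ≥ 0.61 → 0.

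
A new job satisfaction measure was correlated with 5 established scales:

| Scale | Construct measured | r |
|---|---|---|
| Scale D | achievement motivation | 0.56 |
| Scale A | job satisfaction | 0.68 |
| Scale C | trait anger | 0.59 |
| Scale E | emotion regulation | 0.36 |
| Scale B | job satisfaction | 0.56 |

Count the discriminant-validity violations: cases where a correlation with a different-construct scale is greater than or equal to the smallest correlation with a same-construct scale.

Convergent (same construct = job satisfaction): Scale A, Scale B.
Smallest convergent = 0.56. Discriminant values: 0.56, 0.59, 0.36; count ≥ 0.56 → 2.

2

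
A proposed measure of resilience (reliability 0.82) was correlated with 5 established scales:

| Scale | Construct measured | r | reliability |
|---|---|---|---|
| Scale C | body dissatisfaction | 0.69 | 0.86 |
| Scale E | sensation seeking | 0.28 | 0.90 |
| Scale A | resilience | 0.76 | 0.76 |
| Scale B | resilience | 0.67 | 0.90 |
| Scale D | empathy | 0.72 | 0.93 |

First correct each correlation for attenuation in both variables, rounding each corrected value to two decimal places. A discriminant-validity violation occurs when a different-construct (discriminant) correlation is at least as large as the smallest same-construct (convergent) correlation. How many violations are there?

2

Disattenuated r (r / √(r_scale · r_new)):
  Scale C (disc): 0.69 / √(0.86·0.82) = 0.82
  Scale E (disc): 0.28 / √(0.90·0.82) = 0.33
  Scale A (conv): 0.76 / √(0.76·0.82) = 0.96
  Scale B (conv): 0.67 / √(0.90·0.82) = 0.78
  Scale D (disc): 0.72 / √(0.93·0.82) = 0.82
Smallest convergent = 0.78. Discriminant values: 0.82, 0.33, 0.82; count ≥ 0.78 → 2.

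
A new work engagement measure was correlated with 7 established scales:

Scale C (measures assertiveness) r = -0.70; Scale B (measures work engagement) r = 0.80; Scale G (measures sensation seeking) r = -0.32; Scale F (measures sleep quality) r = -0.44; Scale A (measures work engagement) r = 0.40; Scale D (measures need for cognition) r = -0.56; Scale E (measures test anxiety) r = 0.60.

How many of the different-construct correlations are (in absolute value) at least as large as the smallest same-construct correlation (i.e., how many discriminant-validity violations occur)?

Convergent (same construct = work engagement): Scale B, Scale A.
Smallest convergent = 0.40. Discriminant |r|: 0.70, 0.32, 0.44, 0.56, 0.60; count ≥ 0.40 → 4.

4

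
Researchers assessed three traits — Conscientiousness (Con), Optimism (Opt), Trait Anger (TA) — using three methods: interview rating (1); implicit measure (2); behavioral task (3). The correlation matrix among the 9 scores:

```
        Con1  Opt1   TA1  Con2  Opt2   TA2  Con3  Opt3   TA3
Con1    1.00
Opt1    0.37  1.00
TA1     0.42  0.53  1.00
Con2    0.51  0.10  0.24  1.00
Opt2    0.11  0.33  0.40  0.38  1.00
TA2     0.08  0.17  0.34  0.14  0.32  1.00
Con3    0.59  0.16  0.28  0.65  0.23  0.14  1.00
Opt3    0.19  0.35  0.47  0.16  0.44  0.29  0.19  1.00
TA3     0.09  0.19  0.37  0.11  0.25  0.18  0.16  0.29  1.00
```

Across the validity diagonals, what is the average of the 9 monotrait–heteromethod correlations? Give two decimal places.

0.42

Convergent values: 0.51, 0.59, 0.65, 0.33, 0.35, 0.44, 0.34, 0.37, 0.18; mean = 3.76/9 = 0.42.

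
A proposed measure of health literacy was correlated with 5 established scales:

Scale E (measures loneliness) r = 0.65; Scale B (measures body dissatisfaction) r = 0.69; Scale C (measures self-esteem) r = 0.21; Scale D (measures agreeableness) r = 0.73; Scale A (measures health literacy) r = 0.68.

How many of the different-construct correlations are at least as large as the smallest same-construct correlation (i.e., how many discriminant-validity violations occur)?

2

Convergent (same construct = health literacy): Scale A.
Smallest convergent = 0.68. Discriminant values: 0.65, 0.69, 0.21, 0.73; count ≥ 0.68 → 2.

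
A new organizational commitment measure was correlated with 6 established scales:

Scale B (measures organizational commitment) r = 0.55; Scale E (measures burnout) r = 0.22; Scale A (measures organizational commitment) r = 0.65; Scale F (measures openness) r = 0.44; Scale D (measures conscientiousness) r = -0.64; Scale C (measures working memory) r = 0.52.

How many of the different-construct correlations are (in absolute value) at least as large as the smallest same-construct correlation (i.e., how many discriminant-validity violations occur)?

1

Convergent (same construct = organizational commitment): Scale B, Scale A.
Smallest convergent = 0.55. Discriminant |r|: 0.22, 0.44, 0.64, 0.52; count ≥ 0.55 → 1.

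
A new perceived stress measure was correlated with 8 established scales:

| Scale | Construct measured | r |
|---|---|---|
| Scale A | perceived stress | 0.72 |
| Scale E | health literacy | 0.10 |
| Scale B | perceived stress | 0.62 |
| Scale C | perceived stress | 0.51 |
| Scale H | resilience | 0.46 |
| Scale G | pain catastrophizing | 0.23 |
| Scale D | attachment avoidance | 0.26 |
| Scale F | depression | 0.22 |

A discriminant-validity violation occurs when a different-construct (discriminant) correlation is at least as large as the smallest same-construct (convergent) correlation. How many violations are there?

Convergent (same construct = perceived stress): Scale A, Scale B, Scale C.
Smallest convergent = 0.51. Discriminant values: 0.10, 0.46, 0.23, 0.26, 0.22; count ≥ 0.51 → 0.

0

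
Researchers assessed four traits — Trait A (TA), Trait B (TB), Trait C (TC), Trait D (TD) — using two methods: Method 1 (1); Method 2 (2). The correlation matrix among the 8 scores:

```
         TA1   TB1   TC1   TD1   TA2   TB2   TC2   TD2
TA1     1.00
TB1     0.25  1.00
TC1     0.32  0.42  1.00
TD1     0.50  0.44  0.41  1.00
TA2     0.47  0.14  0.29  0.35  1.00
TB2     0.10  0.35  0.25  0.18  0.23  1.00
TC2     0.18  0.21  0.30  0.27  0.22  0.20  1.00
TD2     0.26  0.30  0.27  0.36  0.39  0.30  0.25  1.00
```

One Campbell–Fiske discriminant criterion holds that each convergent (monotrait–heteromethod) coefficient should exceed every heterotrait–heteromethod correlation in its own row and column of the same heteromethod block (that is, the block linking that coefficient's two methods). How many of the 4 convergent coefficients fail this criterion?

Each convergent coefficient versus the relevant comparison correlations:
TA (methods 1·2): 0.47 vs {0.10, 0.14, 0.18, 0.29, 0.26, 0.35} → pass.
TB (methods 1·2): 0.35 vs {0.14, 0.10, 0.21, 0.25, 0.30, 0.18} → pass.
TC (methods 1·2): 0.30 vs {0.29, 0.18, 0.25, 0.21, 0.27, 0.27} → pass.
TD (methods 1·2): 0.36 vs {0.35, 0.26, 0.18, 0.30, 0.27, 0.27} → pass.
0 of 4 fail.

0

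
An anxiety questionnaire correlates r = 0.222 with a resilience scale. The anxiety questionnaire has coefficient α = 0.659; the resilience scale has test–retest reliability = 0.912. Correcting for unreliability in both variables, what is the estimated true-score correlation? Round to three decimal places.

0.286

r_true = r_obs / √(r_xx · r_yy) = 0.222 / √(0.659 × 0.912) = 0.222 / √0.601008 = 0.222 / 0.7752 ≈ 0.286.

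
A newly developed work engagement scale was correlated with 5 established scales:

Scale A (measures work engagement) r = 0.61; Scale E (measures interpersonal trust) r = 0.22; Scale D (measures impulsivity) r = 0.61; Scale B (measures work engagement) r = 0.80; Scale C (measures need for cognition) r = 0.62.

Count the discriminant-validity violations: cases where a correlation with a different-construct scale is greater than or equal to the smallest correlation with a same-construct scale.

Convergent (same construct = work engagement): Scale A, Scale B.
Smallest convergent = 0.61. Discriminant values: 0.22, 0.61, 0.62; count ≥ 0.61 → 2.

2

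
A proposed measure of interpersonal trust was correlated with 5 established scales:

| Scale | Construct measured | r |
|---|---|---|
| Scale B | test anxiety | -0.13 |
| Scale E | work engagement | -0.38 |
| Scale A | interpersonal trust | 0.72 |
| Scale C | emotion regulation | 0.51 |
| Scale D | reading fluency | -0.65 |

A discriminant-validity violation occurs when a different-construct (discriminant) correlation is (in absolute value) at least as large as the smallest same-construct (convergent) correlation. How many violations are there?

0

Convergent (same construct = interpersonal trust): Scale A.
Smallest convergent = 0.72. Discriminant |r|: 0.13, 0.38, 0.51, 0.65; count ≥ 0.72 → 0.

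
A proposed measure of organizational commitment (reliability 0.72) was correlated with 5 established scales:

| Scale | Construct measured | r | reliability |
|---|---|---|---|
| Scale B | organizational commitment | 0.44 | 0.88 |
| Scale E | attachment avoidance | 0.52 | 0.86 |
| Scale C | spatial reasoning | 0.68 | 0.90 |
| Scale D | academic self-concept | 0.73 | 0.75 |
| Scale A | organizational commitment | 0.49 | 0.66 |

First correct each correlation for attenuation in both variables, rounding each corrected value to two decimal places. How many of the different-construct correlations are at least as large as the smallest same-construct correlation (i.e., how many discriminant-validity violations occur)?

Disattenuated r (r / √(r_scale · r_new)):
  Scale B (conv): 0.44 / √(0.88·0.72) = 0.55
  Scale E (disc): 0.52 / √(0.86·0.72) = 0.66
  Scale C (disc): 0.68 / √(0.90·0.72) = 0.84
  Scale D (disc): 0.73 / √(0.75·0.72) = 0.99
  Scale A (conv): 0.49 / √(0.66·0.72) = 0.71
Smallest convergent = 0.55. Discriminant values: 0.66, 0.84, 0.99; count ≥ 0.55 → 3.

3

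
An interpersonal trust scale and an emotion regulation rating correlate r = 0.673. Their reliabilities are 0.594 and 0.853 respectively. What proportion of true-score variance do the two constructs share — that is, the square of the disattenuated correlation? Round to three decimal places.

Disattenuated r = 0.673 / √(0.594 × 0.853) = 0.673 / 0.7118 = 0.9455.
Shared true-score variance = 0.9455² = 0.8940 ≈ 0.894.

0.894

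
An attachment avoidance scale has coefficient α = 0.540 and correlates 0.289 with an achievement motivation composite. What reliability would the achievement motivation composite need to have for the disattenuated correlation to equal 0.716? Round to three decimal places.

r_true = r_obs / √(r_xx · r_yy) ⇒ 0.716 = 0.289 / √(0.540 · r_yy).
√(0.540 · r_yy) = 0.289 / 0.716 = 0.4036; 0.540 · r_yy = 0.1629; r_yy = 0.1629 / 0.540 ≈ 0.302.

0.302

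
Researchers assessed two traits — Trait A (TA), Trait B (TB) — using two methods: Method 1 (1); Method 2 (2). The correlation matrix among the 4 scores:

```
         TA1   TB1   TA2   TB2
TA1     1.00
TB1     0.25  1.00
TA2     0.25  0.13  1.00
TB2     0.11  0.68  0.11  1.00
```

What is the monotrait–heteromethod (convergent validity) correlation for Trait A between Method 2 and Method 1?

0.25

Same trait (TA), different methods: r(TA2, TA1) = 0.25.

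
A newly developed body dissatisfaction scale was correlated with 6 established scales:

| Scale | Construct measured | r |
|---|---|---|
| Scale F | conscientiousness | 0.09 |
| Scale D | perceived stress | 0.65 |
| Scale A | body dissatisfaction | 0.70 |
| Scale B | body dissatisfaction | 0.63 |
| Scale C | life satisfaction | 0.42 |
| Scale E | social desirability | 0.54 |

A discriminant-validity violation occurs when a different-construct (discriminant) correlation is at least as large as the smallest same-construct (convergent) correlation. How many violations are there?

1

Convergent (same construct = body dissatisfaction): Scale A, Scale B.
Smallest convergent = 0.63. Discriminant values: 0.09, 0.65, 0.42, 0.54; count ≥ 0.63 → 1.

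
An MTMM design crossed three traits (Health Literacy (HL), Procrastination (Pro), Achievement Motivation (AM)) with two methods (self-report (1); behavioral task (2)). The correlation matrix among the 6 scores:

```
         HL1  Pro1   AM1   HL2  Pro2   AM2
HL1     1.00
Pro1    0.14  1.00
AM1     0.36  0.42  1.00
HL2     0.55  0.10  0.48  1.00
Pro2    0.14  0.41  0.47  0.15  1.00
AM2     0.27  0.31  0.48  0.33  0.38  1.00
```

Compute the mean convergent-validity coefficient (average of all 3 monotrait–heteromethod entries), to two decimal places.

Convergent values: 0.55, 0.41, 0.48; mean = 1.44/3 = 0.48.

0.48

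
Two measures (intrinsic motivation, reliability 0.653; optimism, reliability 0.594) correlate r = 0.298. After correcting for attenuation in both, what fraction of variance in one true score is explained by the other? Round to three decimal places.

Disattenuated r = 0.298 / √(0.653 × 0.594) = 0.298 / 0.6228 = 0.4785.
Shared true-score variance = 0.4785² = 0.2290 ≈ 0.229.

0.229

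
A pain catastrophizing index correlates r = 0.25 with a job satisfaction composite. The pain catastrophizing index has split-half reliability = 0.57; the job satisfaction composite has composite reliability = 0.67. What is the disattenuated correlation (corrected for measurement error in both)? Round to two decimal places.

0.40

r_true = r_obs / √(r_xx · r_yy) = 0.25 / √(0.57 × 0.67) = 0.25 / √0.3819 = 0.25 / 0.6180 ≈ 0.40.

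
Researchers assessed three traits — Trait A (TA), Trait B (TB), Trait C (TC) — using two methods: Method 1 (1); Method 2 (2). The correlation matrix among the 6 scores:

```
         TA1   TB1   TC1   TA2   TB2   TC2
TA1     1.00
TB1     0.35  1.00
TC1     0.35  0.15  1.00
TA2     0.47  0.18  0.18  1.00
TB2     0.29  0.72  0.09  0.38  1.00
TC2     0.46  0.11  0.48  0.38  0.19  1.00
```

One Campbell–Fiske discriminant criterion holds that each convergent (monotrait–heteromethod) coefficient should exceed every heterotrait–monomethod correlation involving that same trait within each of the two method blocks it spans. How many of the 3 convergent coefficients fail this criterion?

0

Each convergent coefficient versus the relevant comparison correlations:
TA (methods 1·2): 0.47 vs {0.35, 0.38, 0.35, 0.38} → pass.
TB (methods 1·2): 0.72 vs {0.35, 0.38, 0.15, 0.19} → pass.
TC (methods 1·2): 0.48 vs {0.35, 0.38, 0.15, 0.19} → pass.
0 of 3 fail.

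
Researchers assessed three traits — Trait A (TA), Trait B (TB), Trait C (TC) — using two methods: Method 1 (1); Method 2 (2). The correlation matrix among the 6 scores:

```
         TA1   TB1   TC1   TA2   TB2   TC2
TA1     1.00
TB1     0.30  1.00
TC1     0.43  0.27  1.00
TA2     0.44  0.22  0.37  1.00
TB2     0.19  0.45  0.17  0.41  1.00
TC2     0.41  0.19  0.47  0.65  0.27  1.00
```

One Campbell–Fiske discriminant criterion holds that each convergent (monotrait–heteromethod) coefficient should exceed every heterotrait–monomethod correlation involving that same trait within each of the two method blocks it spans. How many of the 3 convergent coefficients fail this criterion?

Each convergent coefficient versus the relevant comparison correlations:
TA (methods 1·2): 0.44 vs {0.30, 0.41, 0.43, 0.65} → fail.
TB (methods 1·2): 0.45 vs {0.30, 0.41, 0.27, 0.27} → pass.
TC (methods 1·2): 0.47 vs {0.43, 0.65, 0.27, 0.27} → fail.
2 of 3 fail.

2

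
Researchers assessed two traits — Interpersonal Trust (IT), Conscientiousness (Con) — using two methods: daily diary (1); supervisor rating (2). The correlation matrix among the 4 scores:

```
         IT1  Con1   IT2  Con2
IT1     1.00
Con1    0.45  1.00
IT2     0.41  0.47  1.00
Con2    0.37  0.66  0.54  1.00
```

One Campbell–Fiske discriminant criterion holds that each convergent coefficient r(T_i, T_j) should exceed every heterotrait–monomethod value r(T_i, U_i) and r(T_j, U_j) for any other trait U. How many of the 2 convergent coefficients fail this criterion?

1

Convergent coefficients and their comparison sets:
IT (methods 1·2): 0.41 vs {0.45, 0.54} → fail.
Con (methods 1·2): 0.66 vs {0.45, 0.54} → pass.
1 of 2 fail.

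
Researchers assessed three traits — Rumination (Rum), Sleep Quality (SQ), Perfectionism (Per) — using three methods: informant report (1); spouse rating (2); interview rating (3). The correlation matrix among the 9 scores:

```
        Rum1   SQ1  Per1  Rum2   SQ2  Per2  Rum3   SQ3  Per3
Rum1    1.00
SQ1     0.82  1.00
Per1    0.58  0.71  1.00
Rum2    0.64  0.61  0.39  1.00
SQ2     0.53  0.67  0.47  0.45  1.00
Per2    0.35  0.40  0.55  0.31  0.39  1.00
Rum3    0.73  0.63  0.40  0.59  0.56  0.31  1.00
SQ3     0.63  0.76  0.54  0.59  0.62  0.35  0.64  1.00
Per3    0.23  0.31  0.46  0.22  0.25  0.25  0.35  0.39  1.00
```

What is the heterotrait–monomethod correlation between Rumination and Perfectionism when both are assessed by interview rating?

Different traits, same method: r(Rum3, Per3) = 0.35.

0.35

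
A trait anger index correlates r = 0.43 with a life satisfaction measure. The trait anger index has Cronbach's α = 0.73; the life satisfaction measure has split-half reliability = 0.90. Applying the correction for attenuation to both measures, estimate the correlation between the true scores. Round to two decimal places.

r_true = r_obs / √(r_xx · r_yy) = 0.43 / √(0.73 × 0.90) = 0.43 / √0.6570 = 0.43 / 0.8106 ≈ 0.53.

0.53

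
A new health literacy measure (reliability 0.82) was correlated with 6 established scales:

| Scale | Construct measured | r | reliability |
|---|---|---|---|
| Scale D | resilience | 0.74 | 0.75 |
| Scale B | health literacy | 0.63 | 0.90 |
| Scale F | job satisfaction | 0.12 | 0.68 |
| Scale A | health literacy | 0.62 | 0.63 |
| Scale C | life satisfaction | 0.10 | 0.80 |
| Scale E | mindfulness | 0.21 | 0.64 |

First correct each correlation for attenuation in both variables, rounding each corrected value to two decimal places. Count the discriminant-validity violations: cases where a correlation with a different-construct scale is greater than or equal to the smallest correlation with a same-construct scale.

1

Disattenuated r (r / √(r_scale · r_new)):
  Scale D (disc): 0.74 / √(0.75·0.82) = 0.94
  Scale B (conv): 0.63 / √(0.90·0.82) = 0.73
  Scale F (disc): 0.12 / √(0.68·0.82) = 0.16
  Scale A (conv): 0.62 / √(0.63·0.82) = 0.86
  Scale C (disc): 0.10 / √(0.80·0.82) = 0.12
  Scale E (disc): 0.21 / √(0.64·0.82) = 0.29
Smallest convergent = 0.73. Discriminant values: 0.94, 0.16, 0.12, 0.29; count ≥ 0.73 → 1.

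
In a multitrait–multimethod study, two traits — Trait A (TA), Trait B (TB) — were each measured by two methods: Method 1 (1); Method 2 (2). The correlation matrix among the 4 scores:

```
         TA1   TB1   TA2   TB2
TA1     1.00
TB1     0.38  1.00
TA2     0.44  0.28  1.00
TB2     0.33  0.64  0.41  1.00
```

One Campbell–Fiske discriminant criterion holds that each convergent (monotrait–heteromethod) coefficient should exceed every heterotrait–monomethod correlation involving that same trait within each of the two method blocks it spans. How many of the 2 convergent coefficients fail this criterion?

0

Checking each validity diagonal entry against its comparison values:
TA (methods 1·2): 0.44 vs {0.38, 0.41} → pass.
TB (methods 1·2): 0.64 vs {0.38, 0.41} → pass.
0 of 2 fail.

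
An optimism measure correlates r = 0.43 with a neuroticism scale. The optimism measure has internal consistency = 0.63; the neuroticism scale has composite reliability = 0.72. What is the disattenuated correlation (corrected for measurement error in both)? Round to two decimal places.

r_true = r_obs / √(r_xx · r_yy) = 0.43 / √(0.63 × 0.72) = 0.43 / √0.4536 = 0.43 / 0.6735 ≈ 0.64.

0.64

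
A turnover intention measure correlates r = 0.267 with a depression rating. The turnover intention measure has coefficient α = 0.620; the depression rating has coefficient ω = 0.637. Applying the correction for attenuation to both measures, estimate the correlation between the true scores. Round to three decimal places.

0.425

r_true = r_obs / √(r_xx · r_yy) = 0.267 / √(0.620 × 0.637) = 0.267 / √0.394940 = 0.267 / 0.6284 ≈ 0.425.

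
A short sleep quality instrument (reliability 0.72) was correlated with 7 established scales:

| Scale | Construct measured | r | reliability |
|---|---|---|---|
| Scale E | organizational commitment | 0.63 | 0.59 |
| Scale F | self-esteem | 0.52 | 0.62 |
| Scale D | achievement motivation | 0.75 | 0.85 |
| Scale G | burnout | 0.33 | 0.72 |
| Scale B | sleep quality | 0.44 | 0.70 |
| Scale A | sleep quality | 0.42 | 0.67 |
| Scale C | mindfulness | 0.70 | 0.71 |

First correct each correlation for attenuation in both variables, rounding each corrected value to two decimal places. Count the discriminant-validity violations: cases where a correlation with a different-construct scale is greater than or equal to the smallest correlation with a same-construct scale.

Disattenuated r (r / √(r_scale · r_new)):
  Scale E (disc): 0.63 / √(0.59·0.72) = 0.97
  Scale F (disc): 0.52 / √(0.62·0.72) = 0.78
  Scale D (disc): 0.75 / √(0.85·0.72) = 0.96
  Scale G (disc): 0.33 / √(0.72·0.72) = 0.46
  Scale B (conv): 0.44 / √(0.70·0.72) = 0.62
  Scale A (conv): 0.42 / √(0.67·0.72) = 0.60
  Scale C (disc): 0.70 / √(0.71·0.72) = 0.98
Smallest convergent = 0.60. Discriminant values: 0.97, 0.78, 0.96, 0.46, 0.98; count ≥ 0.60 → 4.

4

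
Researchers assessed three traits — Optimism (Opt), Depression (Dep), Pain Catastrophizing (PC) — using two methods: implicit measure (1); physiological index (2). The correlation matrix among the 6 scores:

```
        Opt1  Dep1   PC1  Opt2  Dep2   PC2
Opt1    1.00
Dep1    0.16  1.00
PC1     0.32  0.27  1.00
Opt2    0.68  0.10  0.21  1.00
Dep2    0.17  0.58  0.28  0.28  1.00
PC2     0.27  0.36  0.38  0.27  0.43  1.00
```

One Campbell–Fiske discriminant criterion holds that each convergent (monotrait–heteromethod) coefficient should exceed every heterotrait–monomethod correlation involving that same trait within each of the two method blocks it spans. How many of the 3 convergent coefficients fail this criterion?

1

Each convergent coefficient versus the relevant comparison correlations:
Opt (methods 1·2): 0.68 vs {0.16, 0.28, 0.32, 0.27} → pass.
Dep (methods 1·2): 0.58 vs {0.16, 0.28, 0.27, 0.43} → pass.
PC (methods 1·2): 0.38 vs {0.32, 0.27, 0.27, 0.43} → fail.
1 of 3 fail.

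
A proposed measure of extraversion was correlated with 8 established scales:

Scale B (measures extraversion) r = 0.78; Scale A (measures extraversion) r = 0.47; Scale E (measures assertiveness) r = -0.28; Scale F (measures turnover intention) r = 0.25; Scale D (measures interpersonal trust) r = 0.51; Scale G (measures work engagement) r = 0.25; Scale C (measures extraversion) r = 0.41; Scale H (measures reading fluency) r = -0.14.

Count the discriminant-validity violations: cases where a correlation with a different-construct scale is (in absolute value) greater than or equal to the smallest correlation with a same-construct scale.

Convergent (same construct = extraversion): Scale B, Scale A, Scale C.
Smallest convergent = 0.41. Discriminant |r|: 0.28, 0.25, 0.51, 0.25, 0.14; count ≥ 0.41 → 1.

1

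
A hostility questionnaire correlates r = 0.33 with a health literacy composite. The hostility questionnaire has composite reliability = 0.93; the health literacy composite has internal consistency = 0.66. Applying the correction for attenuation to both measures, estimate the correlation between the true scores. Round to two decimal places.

0.42

r_true = r_obs / √(r_xx · r_yy) = 0.33 / √(0.93 × 0.66) = 0.33 / √0.6138 = 0.33 / 0.7835 ≈ 0.42.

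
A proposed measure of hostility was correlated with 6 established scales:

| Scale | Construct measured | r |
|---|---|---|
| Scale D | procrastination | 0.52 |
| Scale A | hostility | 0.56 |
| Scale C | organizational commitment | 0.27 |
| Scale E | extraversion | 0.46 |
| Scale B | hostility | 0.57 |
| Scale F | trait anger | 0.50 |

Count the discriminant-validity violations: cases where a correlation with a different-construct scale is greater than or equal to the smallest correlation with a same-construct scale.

0

Convergent (same construct = hostility): Scale A, Scale B.
Smallest convergent = 0.56. Discriminant values: 0.52, 0.27, 0.46, 0.50; count ≥ 0.56 → 0.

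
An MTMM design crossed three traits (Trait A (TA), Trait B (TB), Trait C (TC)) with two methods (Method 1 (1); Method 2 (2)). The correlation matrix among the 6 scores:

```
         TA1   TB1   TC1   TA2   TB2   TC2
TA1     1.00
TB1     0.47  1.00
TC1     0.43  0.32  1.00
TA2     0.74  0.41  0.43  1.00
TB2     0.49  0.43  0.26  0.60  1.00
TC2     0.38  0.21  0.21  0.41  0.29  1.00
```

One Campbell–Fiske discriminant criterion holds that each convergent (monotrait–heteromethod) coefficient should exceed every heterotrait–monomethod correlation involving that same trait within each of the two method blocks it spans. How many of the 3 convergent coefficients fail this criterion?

2

Convergent coefficients and their comparison sets:
TA (methods 1·2): 0.74 vs {0.47, 0.60, 0.43, 0.41} → pass.
TB (methods 1·2): 0.43 vs {0.47, 0.60, 0.32, 0.29} → fail.
TC (methods 1·2): 0.21 vs {0.43, 0.41, 0.32, 0.29} → fail.
2 of 3 fail.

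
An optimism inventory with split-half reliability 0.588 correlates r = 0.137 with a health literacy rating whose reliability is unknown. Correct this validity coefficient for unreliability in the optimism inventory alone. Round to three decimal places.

Single correction: r_c = r_obs / √r_xx = 0.137 / √0.588 = 0.137 / 0.7668 ≈ 0.179.

0.179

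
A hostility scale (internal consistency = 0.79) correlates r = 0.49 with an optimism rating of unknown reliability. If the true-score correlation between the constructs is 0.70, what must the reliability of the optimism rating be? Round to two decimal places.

0.62

r_true = r_obs / √(r_xx · r_yy) ⇒ 0.70 = 0.49 / √(0.79 · r_yy).
√(0.79 · r_yy) = 0.49 / 0.70 = 0.7000; 0.79 · r_yy = 0.4900; r_yy = 0.4900 / 0.79 ≈ 0.62.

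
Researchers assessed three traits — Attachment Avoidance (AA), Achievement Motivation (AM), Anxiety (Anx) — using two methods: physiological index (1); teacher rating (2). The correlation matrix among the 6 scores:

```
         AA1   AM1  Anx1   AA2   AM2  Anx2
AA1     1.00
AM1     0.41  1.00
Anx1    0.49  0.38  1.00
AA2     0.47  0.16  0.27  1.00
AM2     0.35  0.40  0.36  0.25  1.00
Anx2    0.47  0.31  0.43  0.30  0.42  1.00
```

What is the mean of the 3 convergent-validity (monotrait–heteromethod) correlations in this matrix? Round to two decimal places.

Convergent values: 0.47, 0.40, 0.43; mean = 1.30/3 = 0.43.

0.43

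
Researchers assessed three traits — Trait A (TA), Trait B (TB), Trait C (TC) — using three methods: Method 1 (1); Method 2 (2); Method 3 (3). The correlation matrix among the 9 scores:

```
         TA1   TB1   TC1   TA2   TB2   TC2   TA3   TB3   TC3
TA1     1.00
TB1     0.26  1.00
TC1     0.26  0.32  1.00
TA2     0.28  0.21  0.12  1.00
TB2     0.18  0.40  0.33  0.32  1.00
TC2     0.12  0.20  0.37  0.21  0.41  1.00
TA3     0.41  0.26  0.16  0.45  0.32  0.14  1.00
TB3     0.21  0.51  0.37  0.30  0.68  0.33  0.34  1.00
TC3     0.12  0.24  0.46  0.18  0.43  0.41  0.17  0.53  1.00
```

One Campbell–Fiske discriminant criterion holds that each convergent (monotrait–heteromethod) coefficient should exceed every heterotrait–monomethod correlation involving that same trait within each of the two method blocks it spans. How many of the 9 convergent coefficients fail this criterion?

6

Checking each validity diagonal entry against its comparison values:
TA (methods 1·2): 0.28 vs {0.26, 0.32, 0.26, 0.21} → fail.
TA (methods 1·3): 0.41 vs {0.26, 0.34, 0.26, 0.17} → pass.
TA (methods 2·3): 0.45 vs {0.32, 0.34, 0.21, 0.17} → pass.
TB (methods 1·2): 0.40 vs {0.26, 0.32, 0.32, 0.41} → fail.
TB (methods 1·3): 0.51 vs {0.26, 0.34, 0.32, 0.53} → fail.
TB (methods 2·3): 0.68 vs {0.32, 0.34, 0.41, 0.53} → pass.
TC (methods 1·2): 0.37 vs {0.26, 0.21, 0.32, 0.41} → fail.
TC (methods 1·3): 0.46 vs {0.26, 0.17, 0.32, 0.53} → fail.
TC (methods 2·3): 0.41 vs {0.21, 0.17, 0.41, 0.53} → fail.
6 of 9 fail.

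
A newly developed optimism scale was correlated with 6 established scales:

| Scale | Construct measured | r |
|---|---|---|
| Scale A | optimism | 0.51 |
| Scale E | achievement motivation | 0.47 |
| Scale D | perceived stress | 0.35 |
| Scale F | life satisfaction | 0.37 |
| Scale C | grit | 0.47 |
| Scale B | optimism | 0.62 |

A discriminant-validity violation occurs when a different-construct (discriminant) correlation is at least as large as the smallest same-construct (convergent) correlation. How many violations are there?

Convergent (same construct = optimism): Scale A, Scale B.
Smallest convergent = 0.51. Discriminant values: 0.47, 0.35, 0.37, 0.47; count ≥ 0.51 → 0.

0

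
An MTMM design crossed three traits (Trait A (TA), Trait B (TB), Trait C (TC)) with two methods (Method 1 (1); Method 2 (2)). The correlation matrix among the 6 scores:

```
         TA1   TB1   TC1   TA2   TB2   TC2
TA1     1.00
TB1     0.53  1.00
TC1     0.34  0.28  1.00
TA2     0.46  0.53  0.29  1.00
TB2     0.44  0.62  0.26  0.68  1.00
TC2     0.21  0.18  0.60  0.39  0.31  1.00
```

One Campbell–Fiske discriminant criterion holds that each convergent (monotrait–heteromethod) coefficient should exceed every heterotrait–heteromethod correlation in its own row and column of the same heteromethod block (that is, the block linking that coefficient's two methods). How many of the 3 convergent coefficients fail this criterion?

Convergent coefficients and their comparison sets:
TA (methods 1·2): 0.46 vs {0.44, 0.53, 0.21, 0.29} → fail.
TB (methods 1·2): 0.62 vs {0.53, 0.44, 0.18, 0.26} → pass.
TC (methods 1·2): 0.60 vs {0.29, 0.21, 0.26, 0.18} → pass.
1 of 3 fail.

1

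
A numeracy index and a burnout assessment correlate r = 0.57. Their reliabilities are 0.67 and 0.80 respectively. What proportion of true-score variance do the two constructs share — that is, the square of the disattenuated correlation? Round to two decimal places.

0.61

Disattenuated r = 0.57 / √(0.67 × 0.80) = 0.57 / 0.7321 = 0.7786.
Shared true-score variance = 0.7786² = 0.6062 ≈ 0.61.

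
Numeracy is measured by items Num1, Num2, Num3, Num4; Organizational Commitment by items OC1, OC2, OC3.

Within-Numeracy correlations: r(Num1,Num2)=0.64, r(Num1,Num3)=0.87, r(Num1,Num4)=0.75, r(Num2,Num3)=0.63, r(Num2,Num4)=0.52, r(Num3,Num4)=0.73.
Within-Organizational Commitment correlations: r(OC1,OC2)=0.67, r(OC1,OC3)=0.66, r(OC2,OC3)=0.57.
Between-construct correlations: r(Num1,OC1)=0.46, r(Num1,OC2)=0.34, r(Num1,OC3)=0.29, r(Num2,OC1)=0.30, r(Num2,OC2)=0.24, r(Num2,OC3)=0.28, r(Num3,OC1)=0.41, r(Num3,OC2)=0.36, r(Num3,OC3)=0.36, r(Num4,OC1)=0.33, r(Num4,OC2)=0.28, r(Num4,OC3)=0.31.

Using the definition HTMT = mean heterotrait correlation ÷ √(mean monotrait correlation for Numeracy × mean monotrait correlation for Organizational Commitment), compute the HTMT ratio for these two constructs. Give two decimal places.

0.50

Between-construct mean = 3.96/12 = 0.3300.
Mean within-Num = 4.14/6 = 0.6900; mean within-OC = 1.90/3 = 0.6333.
Geometric mean = √(0.6900 × 0.6333) = 0.6610.
HTMT = 0.3300 / 0.6610 = 0.50.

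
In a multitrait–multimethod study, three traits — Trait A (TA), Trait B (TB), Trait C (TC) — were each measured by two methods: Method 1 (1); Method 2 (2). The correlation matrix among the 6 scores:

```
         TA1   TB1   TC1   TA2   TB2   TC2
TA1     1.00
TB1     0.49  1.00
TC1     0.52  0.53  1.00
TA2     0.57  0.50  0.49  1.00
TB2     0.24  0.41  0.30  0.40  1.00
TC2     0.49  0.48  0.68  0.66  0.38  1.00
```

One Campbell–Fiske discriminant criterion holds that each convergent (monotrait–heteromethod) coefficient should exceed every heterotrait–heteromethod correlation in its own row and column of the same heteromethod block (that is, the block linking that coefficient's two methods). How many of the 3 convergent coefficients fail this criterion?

1

Checking each validity diagonal entry against its comparison values:
TA (methods 1·2): 0.57 vs {0.24, 0.50, 0.49, 0.49} → pass.
TB (methods 1·2): 0.41 vs {0.50, 0.24, 0.48, 0.30} → fail.
TC (methods 1·2): 0.68 vs {0.49, 0.49, 0.30, 0.48} → pass.
1 of 3 fail.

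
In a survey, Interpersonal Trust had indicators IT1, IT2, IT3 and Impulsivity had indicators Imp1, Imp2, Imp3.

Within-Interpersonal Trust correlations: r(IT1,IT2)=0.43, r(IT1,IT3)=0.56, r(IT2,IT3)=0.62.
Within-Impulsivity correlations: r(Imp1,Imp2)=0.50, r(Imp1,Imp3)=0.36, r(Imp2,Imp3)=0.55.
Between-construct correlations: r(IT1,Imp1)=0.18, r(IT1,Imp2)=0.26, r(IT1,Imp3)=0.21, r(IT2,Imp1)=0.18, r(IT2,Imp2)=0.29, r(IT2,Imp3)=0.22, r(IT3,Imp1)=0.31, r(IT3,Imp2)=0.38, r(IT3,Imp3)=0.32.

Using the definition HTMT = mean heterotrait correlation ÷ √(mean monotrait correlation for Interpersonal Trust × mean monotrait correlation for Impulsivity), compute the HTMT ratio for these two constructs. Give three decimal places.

0.520

Mean between = 2.35/9 = 0.2611.
Mean within-IT = 1.61/3 = 0.5367; mean within-Imp = 1.41/3 = 0.4700.
Geometric mean = √(0.5367 × 0.4700) = 0.5022.
HTMT = 0.2611 / 0.5022 = 0.520.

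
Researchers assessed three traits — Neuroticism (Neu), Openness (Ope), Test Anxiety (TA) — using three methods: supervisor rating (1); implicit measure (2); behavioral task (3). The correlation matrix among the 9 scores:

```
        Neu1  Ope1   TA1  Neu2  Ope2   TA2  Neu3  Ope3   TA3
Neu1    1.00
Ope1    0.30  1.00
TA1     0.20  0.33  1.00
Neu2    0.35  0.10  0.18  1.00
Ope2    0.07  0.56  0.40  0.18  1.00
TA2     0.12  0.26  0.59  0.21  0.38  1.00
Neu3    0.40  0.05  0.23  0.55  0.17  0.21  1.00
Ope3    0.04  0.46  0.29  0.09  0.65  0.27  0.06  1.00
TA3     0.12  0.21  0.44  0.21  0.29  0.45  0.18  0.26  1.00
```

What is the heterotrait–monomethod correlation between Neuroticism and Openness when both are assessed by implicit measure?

Different traits, same method: r(Neu2, Ope2) = 0.18.

0.18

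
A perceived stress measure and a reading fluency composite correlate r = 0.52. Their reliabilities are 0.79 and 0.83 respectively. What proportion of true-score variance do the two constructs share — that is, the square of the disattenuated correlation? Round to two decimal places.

Disattenuated r = 0.52 / √(0.79 × 0.83) = 0.52 / 0.8098 = 0.6421.
Shared true-score variance = 0.6421² = 0.4123 ≈ 0.41.

0.41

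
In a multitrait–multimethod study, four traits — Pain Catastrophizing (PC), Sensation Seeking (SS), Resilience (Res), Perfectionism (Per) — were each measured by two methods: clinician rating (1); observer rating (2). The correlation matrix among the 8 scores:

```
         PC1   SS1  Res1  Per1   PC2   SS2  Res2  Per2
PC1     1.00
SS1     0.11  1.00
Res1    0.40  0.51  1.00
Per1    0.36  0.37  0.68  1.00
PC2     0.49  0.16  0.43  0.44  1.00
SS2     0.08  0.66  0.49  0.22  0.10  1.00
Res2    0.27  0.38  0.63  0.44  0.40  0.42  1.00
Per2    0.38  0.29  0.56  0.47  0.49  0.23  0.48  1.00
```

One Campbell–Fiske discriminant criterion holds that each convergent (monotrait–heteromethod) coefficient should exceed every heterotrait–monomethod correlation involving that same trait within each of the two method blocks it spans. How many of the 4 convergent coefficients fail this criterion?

Checking each validity diagonal entry against its comparison values:
PC (methods 1·2): 0.49 vs {0.11, 0.10, 0.40, 0.40, 0.36, 0.49} → fail.
SS (methods 1·2): 0.66 vs {0.11, 0.10, 0.51, 0.42, 0.37, 0.23} → pass.
Res (methods 1·2): 0.63 vs {0.40, 0.40, 0.51, 0.42, 0.68, 0.48} → fail.
Per (methods 1·2): 0.47 vs {0.36, 0.49, 0.37, 0.23, 0.68, 0.48} → fail.
3 of 4 fail.

3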